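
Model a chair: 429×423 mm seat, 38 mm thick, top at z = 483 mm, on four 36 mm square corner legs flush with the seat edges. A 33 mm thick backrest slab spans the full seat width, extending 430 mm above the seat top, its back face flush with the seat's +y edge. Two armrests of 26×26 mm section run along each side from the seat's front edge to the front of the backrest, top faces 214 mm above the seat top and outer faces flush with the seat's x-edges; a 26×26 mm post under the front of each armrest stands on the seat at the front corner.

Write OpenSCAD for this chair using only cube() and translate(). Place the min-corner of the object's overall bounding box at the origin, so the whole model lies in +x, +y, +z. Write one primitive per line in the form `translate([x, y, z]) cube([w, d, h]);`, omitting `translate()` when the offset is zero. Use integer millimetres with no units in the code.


translate([0, 0, 445]) cube([429, 423, 38]);
cube([36, 36, 445]);
translate([393, 0, 0]) cube([36, 36, 445]);
translate([0, 387, 0]) cube([36, 36, 445]);
translate([393, 387, 0]) cube([36, 36, 445]);
translate([0, 390, 483]) cube([429, 33, 430]);
translate([0, 0, 671]) cube([26, 390, 26]);
translate([403, 0, 671]) cube([26, 390, 26]);
translate([0, 0, 483]) cube([26, 26, 188]);
translate([403, 0, 483]) cube([26, 26, 188]);


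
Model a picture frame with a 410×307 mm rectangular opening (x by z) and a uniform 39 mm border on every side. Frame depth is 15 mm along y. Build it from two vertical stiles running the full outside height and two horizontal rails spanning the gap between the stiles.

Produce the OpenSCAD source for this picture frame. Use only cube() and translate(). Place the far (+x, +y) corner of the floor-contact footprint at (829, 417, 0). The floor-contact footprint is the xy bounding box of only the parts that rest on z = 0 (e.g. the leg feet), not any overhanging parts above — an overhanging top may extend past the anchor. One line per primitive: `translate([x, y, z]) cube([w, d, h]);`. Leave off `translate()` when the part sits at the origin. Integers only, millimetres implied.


translate([341, 402, 0]) cube([39, 15, 385]);
translate([790, 402, 0]) cube([39, 15, 385]);
translate([380, 402, 0]) cube([410, 15, 39]);
translate([380, 402, 346]) cube([410, 15, 39]);


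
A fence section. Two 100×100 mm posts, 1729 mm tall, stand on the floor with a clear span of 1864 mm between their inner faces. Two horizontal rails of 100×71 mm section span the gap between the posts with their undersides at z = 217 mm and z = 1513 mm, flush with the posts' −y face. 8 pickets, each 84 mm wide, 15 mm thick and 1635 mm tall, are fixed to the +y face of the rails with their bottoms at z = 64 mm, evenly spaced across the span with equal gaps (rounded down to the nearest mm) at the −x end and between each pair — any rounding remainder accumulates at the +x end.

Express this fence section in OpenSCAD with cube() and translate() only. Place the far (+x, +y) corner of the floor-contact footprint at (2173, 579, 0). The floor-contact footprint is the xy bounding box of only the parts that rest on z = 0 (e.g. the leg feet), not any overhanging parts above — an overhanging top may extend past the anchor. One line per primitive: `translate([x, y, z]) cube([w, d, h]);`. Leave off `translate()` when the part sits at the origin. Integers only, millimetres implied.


translate([109, 479, 0]) cube([100, 100, 1729]);
translate([2073, 479, 0]) cube([100, 100, 1729]);
translate([209, 479, 217]) cube([1864, 100, 71]);
translate([209, 479, 1513]) cube([1864, 100, 71]);
translate([341, 579, 64]) cube([84, 15, 1635]);
translate([557, 579, 64]) cube([84, 15, 1635]);
translate([773, 579, 64]) cube([84, 15, 1635]);
translate([989, 579, 64]) cube([84, 15, 1635]);
translate([1205, 579, 64]) cube([84, 15, 1635]);
translate([1421, 579, 64]) cube([84, 15, 1635]);
translate([1637, 579, 64]) cube([84, 15, 1635]);
translate([1853, 579, 64]) cube([84, 15, 1635]);


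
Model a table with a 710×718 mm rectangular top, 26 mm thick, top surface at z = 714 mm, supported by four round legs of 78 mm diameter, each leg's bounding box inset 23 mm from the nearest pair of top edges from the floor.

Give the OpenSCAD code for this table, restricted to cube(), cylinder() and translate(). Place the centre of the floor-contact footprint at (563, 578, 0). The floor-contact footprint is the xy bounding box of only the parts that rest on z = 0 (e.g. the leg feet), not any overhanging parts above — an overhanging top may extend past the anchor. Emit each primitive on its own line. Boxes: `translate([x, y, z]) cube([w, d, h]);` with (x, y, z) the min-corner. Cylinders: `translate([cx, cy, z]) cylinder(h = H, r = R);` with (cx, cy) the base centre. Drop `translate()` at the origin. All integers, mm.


// leg_h = 714 - 26 = 688
translate([208, 219, 688]) cube([710, 718, 26]);
translate([270, 281, 0]) cylinder(h = 688, r = 39);
translate([856, 281, 0]) cylinder(h = 688, r = 39);
translate([270, 875, 0]) cylinder(h = 688, r = 39);
translate([856, 875, 0]) cylinder(h = 688, r = 39);


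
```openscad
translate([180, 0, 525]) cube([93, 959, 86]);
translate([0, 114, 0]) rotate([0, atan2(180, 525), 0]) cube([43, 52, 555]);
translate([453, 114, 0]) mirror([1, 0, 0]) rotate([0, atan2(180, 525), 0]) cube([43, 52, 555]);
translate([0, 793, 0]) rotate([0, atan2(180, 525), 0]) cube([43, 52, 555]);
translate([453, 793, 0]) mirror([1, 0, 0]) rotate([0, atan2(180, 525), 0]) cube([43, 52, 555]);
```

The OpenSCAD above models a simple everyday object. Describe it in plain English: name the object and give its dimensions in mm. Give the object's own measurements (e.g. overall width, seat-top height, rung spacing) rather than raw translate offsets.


A sawhorse. A 93×959×86 mm beam (x, y, z) sits on two A-frame leg pairs. Each pair is two raked legs of 43×52 mm section (52 mm along y) splaying symmetrically in x. Each leg rises 525 mm vertically over 180 mm of horizontal reach and is 555 mm long along its own axis. Every leg's outer bottom edge rests on the floor and its outer top edge meets a bottom edge of the beam — the left legs (tilting toward +x) meet the beam's −x bottom edge, the right legs (their mirror images, tilting toward −x) meet its +x bottom edge — so the leg tops tuck under the beam, the beam's underside is 525 mm above the floor, and the feet are 453 mm apart outside-to-outside with the beam centred between them. The two leg pairs are set in 114 mm from either end of the beam.


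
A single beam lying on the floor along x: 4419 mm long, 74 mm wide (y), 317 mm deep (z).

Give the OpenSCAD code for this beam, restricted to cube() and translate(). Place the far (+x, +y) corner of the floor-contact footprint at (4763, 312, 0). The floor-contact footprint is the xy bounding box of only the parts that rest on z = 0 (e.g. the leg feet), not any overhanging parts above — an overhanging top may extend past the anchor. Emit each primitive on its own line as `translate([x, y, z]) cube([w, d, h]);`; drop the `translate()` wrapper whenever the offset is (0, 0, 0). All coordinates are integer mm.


translate([344, 238, 0]) cube([4419, 74, 317]);


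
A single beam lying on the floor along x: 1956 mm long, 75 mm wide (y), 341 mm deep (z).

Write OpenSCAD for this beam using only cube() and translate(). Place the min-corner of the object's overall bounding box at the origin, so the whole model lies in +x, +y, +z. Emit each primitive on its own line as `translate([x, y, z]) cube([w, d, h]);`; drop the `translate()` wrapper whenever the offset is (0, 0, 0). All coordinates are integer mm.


cube([1956, 75, 341]);


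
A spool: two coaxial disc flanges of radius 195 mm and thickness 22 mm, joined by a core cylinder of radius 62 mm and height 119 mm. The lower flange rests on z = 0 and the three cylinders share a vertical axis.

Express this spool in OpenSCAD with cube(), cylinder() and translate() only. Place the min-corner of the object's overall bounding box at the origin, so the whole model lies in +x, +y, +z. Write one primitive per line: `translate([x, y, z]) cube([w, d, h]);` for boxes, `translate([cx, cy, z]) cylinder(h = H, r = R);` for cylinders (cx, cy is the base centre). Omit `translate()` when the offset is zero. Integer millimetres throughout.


translate([195, 195, 0]) cylinder(h = 22, r = 195);
translate([195, 195, 22]) cylinder(h = 119, r = 62);
translate([195, 195, 141]) cylinder(h = 22, r = 195);


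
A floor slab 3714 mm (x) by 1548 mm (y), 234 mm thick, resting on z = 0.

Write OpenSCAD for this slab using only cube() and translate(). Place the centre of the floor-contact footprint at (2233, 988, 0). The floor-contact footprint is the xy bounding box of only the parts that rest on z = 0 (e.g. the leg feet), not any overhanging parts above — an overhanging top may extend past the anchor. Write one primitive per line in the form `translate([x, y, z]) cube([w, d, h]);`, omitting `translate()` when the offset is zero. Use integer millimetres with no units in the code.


translate([376, 214, 0]) cube([3714, 1548, 234]);


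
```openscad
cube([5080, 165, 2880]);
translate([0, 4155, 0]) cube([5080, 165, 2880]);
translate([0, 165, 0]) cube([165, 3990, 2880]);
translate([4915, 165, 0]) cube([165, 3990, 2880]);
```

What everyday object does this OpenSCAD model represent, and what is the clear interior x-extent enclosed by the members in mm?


A house (or room) frame. The interior width is 4750 mm.

Four 2880 mm walls enclosing a rectangle with no floor or roof — a room or house frame. Outside width is 5080 mm and wall thickness is 165 mm, so the interior width is 5080 − 2 × 165 = 4750 mm.


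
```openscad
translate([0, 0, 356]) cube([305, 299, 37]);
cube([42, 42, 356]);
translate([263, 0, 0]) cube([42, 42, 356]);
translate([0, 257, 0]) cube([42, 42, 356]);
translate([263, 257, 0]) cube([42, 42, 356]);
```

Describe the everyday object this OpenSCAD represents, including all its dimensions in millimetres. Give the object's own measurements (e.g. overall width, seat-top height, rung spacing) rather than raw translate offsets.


A four-legged stool. The seat is a 305×299×37 mm slab whose top surface is at z = 393 mm; four square legs, each 42×42 mm in cross-section, run from the floor (z = 0) to the underside of the seat, each flush with a corner of the seat.


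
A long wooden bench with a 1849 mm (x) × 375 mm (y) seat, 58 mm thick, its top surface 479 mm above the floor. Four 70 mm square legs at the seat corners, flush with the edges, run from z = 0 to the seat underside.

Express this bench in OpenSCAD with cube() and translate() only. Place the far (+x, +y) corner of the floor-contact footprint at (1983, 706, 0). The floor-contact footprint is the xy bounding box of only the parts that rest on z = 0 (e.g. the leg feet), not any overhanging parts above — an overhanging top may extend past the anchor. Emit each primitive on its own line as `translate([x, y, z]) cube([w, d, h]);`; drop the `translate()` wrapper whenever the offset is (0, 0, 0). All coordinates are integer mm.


// leg_h = 479 − 58 = 421
translate([134, 331, 421]) cube([1849, 375, 58]);
translate([134, 331, 0]) cube([70, 70, 421]);
translate([134, 636, 0]) cube([70, 70, 421]);
translate([1913, 331, 0]) cube([70, 70, 421]);
translate([1913, 636, 0]) cube([70, 70, 421]);


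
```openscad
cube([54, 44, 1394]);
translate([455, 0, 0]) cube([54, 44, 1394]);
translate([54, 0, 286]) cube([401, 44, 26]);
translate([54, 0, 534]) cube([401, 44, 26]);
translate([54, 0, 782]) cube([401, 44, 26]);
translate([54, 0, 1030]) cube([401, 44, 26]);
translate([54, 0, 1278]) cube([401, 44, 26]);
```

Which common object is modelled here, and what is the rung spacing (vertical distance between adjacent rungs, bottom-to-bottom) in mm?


A ladder. The rung spacing is 248 mm.

Two tall 54×44 posts with 5 short bars between them — a ladder. Adjacent rungs sit at z = 286 and z = 534, so the spacing is 534 − 286 = 248 mm.


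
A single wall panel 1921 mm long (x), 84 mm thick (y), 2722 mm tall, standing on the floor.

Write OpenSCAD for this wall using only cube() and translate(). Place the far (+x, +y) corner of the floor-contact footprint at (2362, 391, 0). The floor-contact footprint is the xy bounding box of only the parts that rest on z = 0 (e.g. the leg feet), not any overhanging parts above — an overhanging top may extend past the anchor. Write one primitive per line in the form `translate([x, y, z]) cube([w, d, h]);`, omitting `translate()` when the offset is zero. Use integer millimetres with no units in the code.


translate([441, 307, 0]) cube([1921, 84, 2722]);


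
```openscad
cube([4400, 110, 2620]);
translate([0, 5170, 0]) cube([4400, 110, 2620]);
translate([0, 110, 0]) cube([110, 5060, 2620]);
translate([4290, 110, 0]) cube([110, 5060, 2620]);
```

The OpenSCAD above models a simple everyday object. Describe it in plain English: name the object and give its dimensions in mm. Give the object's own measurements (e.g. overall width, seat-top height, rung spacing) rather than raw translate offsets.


The wall frame of a small rectangular building: four walls, each 2620 mm tall and 110 mm thick, enclosing a footprint 4400 mm (x) by 5280 mm (y) outside-to-outside, with no floor or roof. The front and back walls (the −y and +y sides) span the full width; the two side walls fit between them.


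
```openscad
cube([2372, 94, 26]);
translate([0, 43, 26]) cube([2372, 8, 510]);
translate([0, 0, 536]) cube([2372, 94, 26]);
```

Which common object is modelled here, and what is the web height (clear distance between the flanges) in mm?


An I-beam. The web height is 510 mm.

Two wide flanges with a thin centred web — an I-beam. Overall 562 mm minus two 26 mm flanges gives a web of 562 − 2·26 = 510 mm.


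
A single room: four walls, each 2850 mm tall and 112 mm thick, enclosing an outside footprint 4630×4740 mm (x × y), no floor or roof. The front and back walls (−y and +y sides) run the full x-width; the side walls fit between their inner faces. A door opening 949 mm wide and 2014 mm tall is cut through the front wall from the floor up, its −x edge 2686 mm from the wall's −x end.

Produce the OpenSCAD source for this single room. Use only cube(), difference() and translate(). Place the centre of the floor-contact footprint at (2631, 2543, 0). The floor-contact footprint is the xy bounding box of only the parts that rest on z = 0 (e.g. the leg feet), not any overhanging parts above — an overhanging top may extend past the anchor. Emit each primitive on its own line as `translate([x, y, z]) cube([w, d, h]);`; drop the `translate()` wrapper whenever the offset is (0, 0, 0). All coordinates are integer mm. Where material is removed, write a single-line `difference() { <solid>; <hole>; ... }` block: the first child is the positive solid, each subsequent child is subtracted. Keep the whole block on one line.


difference() { translate([316, 173, 0]) cube([4630, 112, 2850]); translate([3002, 173, 0]) cube([949, 112, 2014]); }
translate([316, 4801, 0]) cube([4630, 112, 2850]);
translate([316, 285, 0]) cube([112, 4516, 2850]);
translate([4834, 285, 0]) cube([112, 4516, 2850]);


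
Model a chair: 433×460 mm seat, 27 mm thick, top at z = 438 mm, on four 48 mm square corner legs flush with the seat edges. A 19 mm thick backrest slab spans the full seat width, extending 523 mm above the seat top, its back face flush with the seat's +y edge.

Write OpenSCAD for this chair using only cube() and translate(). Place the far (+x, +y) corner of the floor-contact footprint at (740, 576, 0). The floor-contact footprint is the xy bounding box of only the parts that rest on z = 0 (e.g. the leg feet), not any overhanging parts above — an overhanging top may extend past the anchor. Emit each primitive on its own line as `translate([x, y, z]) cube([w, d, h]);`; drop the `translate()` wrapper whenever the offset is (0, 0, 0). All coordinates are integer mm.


translate([307, 116, 411]) cube([433, 460, 27]);
translate([307, 116, 0]) cube([48, 48, 411]);
translate([692, 116, 0]) cube([48, 48, 411]);
translate([307, 528, 0]) cube([48, 48, 411]);
translate([692, 528, 0]) cube([48, 48, 411]);
translate([307, 557, 438]) cube([433, 19, 523]);


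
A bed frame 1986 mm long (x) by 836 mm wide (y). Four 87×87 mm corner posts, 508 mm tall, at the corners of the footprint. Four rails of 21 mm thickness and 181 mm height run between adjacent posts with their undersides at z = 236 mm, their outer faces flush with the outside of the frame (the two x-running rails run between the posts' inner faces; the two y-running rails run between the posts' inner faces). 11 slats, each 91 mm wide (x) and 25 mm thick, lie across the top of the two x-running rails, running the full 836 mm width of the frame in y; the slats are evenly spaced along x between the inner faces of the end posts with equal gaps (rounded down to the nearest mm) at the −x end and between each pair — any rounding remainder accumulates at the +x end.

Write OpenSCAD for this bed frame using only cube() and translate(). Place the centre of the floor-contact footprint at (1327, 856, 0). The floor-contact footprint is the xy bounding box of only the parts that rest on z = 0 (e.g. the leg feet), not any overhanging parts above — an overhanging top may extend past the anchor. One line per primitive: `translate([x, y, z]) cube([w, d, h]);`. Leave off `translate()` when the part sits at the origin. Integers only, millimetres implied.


translate([334, 438, 0]) cube([87, 87, 508]);
translate([334, 1187, 0]) cube([87, 87, 508]);
translate([2233, 438, 0]) cube([87, 87, 508]);
translate([2233, 1187, 0]) cube([87, 87, 508]);
translate([421, 438, 236]) cube([1812, 21, 181]);
translate([421, 1253, 236]) cube([1812, 21, 181]);
translate([334, 525, 236]) cube([21, 662, 181]);
translate([2299, 525, 236]) cube([21, 662, 181]);
translate([488, 438, 417]) cube([91, 836, 25]);
translate([646, 438, 417]) cube([91, 836, 25]);
translate([804, 438, 417]) cube([91, 836, 25]);
translate([962, 438, 417]) cube([91, 836, 25]);
translate([1120, 438, 417]) cube([91, 836, 25]);
translate([1278, 438, 417]) cube([91, 836, 25]);
translate([1436, 438, 417]) cube([91, 836, 25]);
translate([1594, 438, 417]) cube([91, 836, 25]);
translate([1752, 438, 417]) cube([91, 836, 25]);
translate([1910, 438, 417]) cube([91, 836, 25]);
translate([2068, 438, 417]) cube([91, 836, 25]);


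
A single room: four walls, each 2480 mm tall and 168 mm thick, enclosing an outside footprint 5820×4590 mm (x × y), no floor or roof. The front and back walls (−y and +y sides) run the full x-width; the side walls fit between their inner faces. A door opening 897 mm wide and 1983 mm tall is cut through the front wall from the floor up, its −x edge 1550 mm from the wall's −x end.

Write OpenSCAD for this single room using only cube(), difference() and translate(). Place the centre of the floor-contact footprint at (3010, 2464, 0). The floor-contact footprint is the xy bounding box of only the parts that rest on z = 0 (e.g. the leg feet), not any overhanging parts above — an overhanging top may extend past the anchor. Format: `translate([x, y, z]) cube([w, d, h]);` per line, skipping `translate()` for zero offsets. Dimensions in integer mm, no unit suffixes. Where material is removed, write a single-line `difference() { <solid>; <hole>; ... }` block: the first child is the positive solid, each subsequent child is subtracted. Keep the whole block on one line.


difference() { translate([100, 169, 0]) cube([5820, 168, 2480]); translate([1650, 169, 0]) cube([897, 168, 1983]); }
translate([100, 4591, 0]) cube([5820, 168, 2480]);
translate([100, 337, 0]) cube([168, 4254, 2480]);
translate([5752, 337, 0]) cube([168, 4254, 2480]);


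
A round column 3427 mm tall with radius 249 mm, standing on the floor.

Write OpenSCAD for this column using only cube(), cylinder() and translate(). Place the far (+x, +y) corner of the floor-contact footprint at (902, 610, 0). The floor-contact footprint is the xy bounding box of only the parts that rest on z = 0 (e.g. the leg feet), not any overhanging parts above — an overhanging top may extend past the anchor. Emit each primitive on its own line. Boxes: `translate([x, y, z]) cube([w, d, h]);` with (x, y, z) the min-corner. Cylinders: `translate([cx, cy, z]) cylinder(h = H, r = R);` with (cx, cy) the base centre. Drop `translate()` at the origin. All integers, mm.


translate([653, 361, 0]) cylinder(h = 3427, r = 249);


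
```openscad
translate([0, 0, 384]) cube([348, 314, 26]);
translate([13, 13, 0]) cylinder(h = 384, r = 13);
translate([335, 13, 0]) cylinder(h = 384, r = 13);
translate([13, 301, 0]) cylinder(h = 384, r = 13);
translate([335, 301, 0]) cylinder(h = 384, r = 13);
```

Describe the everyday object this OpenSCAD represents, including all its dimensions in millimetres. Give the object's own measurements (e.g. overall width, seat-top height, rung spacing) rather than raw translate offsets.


A four-legged stool. The seat is a 348×314×26 mm slab whose top surface is at z = 410 mm; four round legs, each 26 mm in diameter, run from the floor (z = 0) to the underside of the seat, each leg's axis is inset half a diameter from the nearest pair of seat edges (so the leg's bounding box is flush with the corner).


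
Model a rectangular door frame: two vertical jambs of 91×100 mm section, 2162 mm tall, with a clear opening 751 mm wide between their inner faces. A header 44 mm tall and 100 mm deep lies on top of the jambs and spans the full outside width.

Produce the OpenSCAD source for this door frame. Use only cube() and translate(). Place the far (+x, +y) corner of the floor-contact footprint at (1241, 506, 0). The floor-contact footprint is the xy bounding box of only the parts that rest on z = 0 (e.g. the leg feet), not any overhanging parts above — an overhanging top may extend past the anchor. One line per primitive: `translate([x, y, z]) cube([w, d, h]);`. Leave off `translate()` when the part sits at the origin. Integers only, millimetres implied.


translate([308, 406, 0]) cube([91, 100, 2162]);
translate([1150, 406, 0]) cube([91, 100, 2162]);
translate([308, 406, 2162]) cube([933, 100, 44]);


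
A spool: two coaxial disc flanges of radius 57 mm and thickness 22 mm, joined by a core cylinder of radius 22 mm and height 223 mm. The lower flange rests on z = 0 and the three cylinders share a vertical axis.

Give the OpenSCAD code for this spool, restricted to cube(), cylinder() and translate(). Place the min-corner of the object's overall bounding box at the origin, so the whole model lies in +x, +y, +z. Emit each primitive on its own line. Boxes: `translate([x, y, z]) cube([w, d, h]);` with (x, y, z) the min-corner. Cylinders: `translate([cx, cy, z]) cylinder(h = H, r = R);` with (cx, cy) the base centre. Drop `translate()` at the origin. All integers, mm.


translate([57, 57, 0]) cylinder(h = 22, r = 57);
translate([57, 57, 22]) cylinder(h = 223, r = 22);
translate([57, 57, 245]) cylinder(h = 22, r = 57);


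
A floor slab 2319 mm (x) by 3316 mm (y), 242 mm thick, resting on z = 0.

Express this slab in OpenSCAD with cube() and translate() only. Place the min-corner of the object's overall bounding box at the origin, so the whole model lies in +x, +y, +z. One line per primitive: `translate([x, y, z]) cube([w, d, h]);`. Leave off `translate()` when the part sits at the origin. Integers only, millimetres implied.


cube([2319, 3316, 242]);


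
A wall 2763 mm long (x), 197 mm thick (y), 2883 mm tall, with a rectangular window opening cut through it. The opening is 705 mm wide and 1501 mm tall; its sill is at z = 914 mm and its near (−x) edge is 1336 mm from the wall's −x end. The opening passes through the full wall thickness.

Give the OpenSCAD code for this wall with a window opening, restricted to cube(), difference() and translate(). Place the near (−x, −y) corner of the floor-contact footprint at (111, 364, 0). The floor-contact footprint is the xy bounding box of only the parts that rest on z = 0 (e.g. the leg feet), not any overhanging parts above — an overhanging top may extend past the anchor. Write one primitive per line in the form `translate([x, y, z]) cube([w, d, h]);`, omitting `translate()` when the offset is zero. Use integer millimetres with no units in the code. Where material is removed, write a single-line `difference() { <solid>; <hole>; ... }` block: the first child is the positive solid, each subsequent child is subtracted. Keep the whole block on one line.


difference() { translate([111, 364, 0]) cube([2763, 197, 2883]); translate([1447, 364, 914]) cube([705, 197, 1501]); }


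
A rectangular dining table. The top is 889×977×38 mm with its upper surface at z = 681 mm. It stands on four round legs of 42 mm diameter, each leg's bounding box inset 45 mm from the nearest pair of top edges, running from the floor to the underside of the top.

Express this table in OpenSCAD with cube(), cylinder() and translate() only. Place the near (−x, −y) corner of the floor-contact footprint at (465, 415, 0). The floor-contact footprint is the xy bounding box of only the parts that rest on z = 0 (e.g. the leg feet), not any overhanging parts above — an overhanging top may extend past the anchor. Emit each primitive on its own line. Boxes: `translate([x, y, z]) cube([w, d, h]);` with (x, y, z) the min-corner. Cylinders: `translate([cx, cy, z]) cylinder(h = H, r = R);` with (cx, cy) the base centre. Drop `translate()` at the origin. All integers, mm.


// leg_h = 681 - 38 = 643
translate([420, 370, 643]) cube([889, 977, 38]);
translate([486, 436, 0]) cylinder(h = 643, r = 21);
translate([1243, 436, 0]) cylinder(h = 643, r = 21);
translate([486, 1281, 0]) cylinder(h = 643, r = 21);
translate([1243, 1281, 0]) cylinder(h = 643, r = 21);


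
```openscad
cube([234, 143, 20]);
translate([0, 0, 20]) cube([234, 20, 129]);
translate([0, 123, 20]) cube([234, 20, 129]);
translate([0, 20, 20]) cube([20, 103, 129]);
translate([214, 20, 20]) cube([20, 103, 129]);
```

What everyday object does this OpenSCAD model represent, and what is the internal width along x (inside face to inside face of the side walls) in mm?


An open box. The internal width is 194 mm.

A 234×143 base slab with four walls standing on it — an open box. The base is 234 mm wide and the walls are 20 mm thick, so the internal width is 234 − 2 × 20 = 194 mm.


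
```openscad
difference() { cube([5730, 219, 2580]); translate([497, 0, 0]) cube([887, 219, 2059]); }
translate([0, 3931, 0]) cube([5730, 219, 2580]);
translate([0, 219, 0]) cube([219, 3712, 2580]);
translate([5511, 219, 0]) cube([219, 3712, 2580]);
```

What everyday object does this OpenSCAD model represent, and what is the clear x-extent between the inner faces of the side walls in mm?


A single room. The interior width is 5292 mm.

Four walls enclosing a rectangle with a door in the front wall — a room. Outside width 5730 minus two 219 mm walls gives 5292 mm.


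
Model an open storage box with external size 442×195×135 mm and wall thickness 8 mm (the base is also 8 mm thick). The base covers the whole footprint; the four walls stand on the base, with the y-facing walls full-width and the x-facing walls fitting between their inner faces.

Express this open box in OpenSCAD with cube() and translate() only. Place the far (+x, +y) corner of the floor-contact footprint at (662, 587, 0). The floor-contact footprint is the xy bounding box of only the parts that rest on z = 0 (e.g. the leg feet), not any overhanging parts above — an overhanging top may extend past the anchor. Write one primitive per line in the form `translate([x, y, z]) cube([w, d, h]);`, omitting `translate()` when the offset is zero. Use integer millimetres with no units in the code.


translate([220, 392, 0]) cube([442, 195, 8]);
translate([220, 392, 8]) cube([442, 8, 127]);
translate([220, 579, 8]) cube([442, 8, 127]);
translate([220, 400, 8]) cube([8, 179, 127]);
translate([654, 400, 8]) cube([8, 179, 127]);


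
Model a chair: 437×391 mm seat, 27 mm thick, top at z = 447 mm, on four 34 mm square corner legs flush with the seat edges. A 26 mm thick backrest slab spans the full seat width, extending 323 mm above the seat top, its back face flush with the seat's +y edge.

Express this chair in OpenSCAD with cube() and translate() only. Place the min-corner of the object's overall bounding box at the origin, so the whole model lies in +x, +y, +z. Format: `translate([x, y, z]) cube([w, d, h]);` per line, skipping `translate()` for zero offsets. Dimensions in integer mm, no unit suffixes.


// leg_h = 447 - 27 = 420
translate([0, 0, 420]) cube([437, 391, 27]);
cube([34, 34, 420]);
translate([403, 0, 0]) cube([34, 34, 420]);
translate([0, 357, 0]) cube([34, 34, 420]);
translate([403, 357, 0]) cube([34, 34, 420]);
translate([0, 365, 447]) cube([437, 26, 323]);


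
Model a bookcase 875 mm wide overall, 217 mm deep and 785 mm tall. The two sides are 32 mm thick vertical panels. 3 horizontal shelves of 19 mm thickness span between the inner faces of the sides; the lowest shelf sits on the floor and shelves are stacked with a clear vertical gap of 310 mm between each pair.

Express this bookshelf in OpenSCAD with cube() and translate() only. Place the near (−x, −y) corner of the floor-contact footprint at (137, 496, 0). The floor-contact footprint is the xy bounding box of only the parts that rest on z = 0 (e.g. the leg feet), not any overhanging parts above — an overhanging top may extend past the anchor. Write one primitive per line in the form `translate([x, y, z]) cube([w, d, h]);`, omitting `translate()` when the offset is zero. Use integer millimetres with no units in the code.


translate([137, 496, 0]) cube([32, 217, 785]);
translate([980, 496, 0]) cube([32, 217, 785]);
translate([169, 496, 0]) cube([811, 217, 19]);
translate([169, 496, 329]) cube([811, 217, 19]);
translate([169, 496, 658]) cube([811, 217, 19]);


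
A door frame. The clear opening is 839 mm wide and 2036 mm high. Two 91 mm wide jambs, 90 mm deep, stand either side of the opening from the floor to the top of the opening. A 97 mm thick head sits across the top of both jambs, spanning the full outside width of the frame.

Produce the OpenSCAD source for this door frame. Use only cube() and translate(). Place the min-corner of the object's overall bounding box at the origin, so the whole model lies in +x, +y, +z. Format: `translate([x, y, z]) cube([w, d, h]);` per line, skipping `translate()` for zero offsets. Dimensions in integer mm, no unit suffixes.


cube([91, 90, 2036]);
translate([930, 0, 0]) cube([91, 90, 2036]);
translate([0, 0, 2036]) cube([1021, 90, 97]);


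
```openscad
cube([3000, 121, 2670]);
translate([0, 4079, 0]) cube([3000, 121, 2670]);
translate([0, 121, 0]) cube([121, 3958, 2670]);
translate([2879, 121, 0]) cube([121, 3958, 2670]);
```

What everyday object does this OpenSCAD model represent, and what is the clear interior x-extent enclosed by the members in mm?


A house (or room) frame. The interior width is 2758 mm.

Four 2670 mm walls enclosing a rectangle with no floor or roof — a room or house frame. Outside width is 3000 mm and wall thickness is 121 mm, so the interior width is 3000 − 2 × 121 = 2758 mm.


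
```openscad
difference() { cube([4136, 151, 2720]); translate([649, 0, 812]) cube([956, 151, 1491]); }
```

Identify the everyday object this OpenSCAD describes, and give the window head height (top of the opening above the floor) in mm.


A wall with a window opening. The window head height is 2303 mm.

A wall with a rectangular opening subtracted — a window. Sill at z = 812, opening 1491 mm tall, so the head is at 812 + 1491 = 2303 mm.


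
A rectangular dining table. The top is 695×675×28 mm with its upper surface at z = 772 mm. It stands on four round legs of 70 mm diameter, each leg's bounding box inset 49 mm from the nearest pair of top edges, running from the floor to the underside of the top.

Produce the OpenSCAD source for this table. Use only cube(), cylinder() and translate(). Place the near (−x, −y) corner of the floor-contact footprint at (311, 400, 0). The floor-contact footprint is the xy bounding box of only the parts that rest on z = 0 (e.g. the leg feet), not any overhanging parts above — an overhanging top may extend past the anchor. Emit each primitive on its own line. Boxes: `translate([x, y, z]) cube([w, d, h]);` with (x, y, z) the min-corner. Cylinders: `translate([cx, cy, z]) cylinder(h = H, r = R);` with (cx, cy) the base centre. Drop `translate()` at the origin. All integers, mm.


translate([262, 351, 744]) cube([695, 675, 28]);
translate([346, 435, 0]) cylinder(h = 744, r = 35);
translate([873, 435, 0]) cylinder(h = 744, r = 35);
translate([346, 942, 0]) cylinder(h = 744, r = 35);
translate([873, 942, 0]) cylinder(h = 744, r = 35);


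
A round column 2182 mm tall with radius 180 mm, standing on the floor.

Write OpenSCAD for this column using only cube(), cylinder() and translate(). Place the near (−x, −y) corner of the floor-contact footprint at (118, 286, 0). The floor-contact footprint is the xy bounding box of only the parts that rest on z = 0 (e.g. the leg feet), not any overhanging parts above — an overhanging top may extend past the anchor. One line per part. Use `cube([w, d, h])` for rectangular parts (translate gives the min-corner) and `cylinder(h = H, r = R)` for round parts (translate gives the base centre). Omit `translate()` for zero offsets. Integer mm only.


translate([298, 466, 0]) cylinder(h = 2182, r = 180);


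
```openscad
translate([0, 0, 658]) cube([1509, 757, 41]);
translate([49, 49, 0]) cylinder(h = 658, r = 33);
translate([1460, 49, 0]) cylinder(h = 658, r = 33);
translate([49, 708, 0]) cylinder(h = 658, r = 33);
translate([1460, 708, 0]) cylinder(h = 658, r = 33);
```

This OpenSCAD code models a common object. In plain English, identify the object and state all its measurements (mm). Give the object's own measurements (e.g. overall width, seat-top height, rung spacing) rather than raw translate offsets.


A table: top 1509 mm (x) × 757 mm (y), 41 mm thick, upper face at z = 699 mm, on four round legs of 66 mm diameter, each leg's bounding box inset 16 mm from the nearest pair of top edges from z = 0 to the bottom of the top.


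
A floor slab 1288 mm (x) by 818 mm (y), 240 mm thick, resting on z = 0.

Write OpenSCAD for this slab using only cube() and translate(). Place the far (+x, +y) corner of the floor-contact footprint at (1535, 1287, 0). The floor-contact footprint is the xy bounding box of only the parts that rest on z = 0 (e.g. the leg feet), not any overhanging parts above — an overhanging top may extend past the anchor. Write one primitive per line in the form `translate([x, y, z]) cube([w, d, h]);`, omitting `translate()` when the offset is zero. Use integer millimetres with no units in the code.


translate([247, 469, 0]) cube([1288, 818, 240]);


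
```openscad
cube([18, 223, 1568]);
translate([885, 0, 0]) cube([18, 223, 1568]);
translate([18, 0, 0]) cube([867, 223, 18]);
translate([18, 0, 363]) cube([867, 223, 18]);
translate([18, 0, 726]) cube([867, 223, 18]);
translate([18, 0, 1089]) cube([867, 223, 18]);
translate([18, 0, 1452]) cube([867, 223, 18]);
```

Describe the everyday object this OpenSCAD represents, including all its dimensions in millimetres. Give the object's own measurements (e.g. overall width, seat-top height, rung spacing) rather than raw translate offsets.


An open bookshelf. Two side panels, each 18 mm thick, 223 mm deep and 1568 mm tall, stand 903 mm apart (outside-to-outside). Between them sit 5 shelves, each 18 mm thick and 223 mm deep, spanning the full gap between the sides. The bottom shelf rests on the floor (its underside at z = 0) and the clear gap between one shelf's top and the next shelf's underside is 345 mm.


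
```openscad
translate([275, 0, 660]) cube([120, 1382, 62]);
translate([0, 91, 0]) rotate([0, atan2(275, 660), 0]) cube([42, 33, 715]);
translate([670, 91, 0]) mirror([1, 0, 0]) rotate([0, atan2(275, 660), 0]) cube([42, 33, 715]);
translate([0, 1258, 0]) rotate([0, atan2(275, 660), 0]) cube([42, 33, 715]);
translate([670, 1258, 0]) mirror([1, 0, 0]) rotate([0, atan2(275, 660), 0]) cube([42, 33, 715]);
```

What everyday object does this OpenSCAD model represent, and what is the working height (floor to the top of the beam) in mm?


A sawhorse. The overall height is 722 mm.

A beam across two mirrored pairs of raked legs — a sawhorse. The beam's underside is at z = 660 (matching the legs' vertical rise in atan2(275, 660)) and the beam is 62 mm tall, so its top is at 660 + 62 = 722 mm. The raked legs top out at the beam's underside, so that is the highest point.


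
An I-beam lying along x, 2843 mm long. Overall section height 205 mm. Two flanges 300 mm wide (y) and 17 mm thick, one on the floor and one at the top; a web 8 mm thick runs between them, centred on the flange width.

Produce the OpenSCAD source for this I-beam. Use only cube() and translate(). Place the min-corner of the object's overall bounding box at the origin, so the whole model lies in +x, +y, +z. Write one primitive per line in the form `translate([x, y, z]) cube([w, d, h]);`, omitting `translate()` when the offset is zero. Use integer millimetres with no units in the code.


cube([2843, 300, 17]);
translate([0, 146, 17]) cube([2843, 8, 171]);
translate([0, 0, 188]) cube([2843, 300, 17]);


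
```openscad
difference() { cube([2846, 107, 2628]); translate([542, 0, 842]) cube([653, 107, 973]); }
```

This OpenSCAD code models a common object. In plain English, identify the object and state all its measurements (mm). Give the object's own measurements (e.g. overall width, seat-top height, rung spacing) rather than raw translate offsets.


A wall 2846 mm long (x), 107 mm thick (y), 2628 mm tall, with a rectangular window opening cut through it. The opening is 653 mm wide and 973 mm tall; its sill is at z = 842 mm and its near (−x) edge is 542 mm from the wall's −x end. The opening passes through the full wall thickness.


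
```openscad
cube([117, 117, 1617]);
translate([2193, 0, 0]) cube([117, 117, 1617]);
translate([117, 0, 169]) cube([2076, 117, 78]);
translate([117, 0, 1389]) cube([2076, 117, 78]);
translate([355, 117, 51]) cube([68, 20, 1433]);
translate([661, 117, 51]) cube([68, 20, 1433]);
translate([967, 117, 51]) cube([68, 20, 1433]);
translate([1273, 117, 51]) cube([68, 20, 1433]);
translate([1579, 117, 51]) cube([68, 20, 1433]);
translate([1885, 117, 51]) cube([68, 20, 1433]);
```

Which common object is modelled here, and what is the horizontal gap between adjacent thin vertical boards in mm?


A fence section. The picket gap is 238 mm.

Two posts, two rails, 6 pickets — a fence section. Span 2076 mm holds 6 pickets of 68 mm with 7 equal gaps: ⌊(2076 − 6·68) / 7⌋ = 238 mm.


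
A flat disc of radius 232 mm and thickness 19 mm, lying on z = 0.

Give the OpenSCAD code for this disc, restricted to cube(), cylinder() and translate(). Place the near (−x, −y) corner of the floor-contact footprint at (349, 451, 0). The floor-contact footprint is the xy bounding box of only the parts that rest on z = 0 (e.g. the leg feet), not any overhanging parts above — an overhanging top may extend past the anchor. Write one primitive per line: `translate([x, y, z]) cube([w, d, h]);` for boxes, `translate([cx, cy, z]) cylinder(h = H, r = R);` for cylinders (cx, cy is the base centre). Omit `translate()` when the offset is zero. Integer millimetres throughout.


translate([581, 683, 0]) cylinder(h = 19, r = 232);


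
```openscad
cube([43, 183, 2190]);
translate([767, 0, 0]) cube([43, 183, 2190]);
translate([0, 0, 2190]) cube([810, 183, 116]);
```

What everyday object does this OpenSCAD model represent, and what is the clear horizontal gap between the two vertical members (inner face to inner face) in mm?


A door frame. The clear opening width is 724 mm.

Two 2190 mm tall posts with a header on top — a door frame. The left jamb is 43 mm wide at x = 0; the right jamb starts at x = 767. The clear opening is 767 − 43 = 724 mm.
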